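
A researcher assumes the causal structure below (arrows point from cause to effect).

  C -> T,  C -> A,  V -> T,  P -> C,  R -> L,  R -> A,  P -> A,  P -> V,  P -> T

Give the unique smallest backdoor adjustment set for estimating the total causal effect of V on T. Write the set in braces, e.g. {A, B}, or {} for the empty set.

Variables eligible for adjustment (non-descendants of V, excluding V and T): {A, C, L, P, R}.
Backdoor paths from V to T:
  P1: V <- P -> C -> T
  P2: V <- P -> A <- C -> T
  P3: V <- P -> T
The empty set is not sufficient: P1 (V <- P -> C -> T) has no collider blocking it and no conditioned non-collider, so it is open.
Try {P}:
  P1: blocked at fork node P ∈ conditioning set.
  P2: blocked at fork node P ∈ conditioning set.
  P3: blocked at fork node P ∈ conditioning set.
{P} contains no descendant of V and blocks every backdoor path.
No other singleton works — e.g. {C} leaves P3 open — so {P} is the unique smallest valid adjustment set.

{P}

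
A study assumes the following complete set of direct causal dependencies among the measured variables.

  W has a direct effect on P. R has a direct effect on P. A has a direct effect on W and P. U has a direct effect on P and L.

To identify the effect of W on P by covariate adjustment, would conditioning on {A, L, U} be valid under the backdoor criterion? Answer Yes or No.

Backdoor paths from W to P (paths whose first edge points into W):
  P1: W <- A -> P
Condition 1 (no descendant of W in the set): holds — descendants of W are {P}; none are in {A, L, U}.
Condition 2 (every backdoor path blocked by {A, L, U}):
  P1: blocked at fork node A ∈ conditioning set.
{A, L, U} satisfies the backdoor criterion.

Yes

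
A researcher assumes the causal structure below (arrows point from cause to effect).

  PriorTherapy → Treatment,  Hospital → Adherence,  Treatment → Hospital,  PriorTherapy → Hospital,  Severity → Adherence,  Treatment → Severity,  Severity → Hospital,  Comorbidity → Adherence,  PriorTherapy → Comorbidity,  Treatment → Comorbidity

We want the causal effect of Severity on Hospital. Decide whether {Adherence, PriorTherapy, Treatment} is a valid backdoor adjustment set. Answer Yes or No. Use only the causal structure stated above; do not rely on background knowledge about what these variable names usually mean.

No

Backdoor paths from Severity to Hospital (paths whose first edge points into Severity):
  P1: Severity <- Treatment <- PriorTherapy -> Comorbidity -> Adherence <- Hospital
  P2: Severity <- Treatment <- PriorTherapy -> Hospital
  P3: Severity <- Treatment -> Comorbidity <- PriorTherapy -> Hospital
  P4: Severity <- Treatment -> Comorbidity -> Adherence <- Hospital
  P5: Severity <- Treatment -> Hospital
Condition 1 (no descendant of Severity in the set): FAILS — Adherence is a descendant of Severity.
Condition 2 (every backdoor path blocked by {Adherence, PriorTherapy, Treatment}):
  P1: blocked at chain node Treatment ∈ conditioning set.
  P2: blocked at chain node Treatment ∈ conditioning set.
  P3: blocked at fork node Treatment ∈ conditioning set.
  P4: blocked at fork node Treatment ∈ conditioning set.
  P5: blocked at fork node Treatment ∈ conditioning set.
{Adherence, PriorTherapy, Treatment} does not satisfy the backdoor criterion.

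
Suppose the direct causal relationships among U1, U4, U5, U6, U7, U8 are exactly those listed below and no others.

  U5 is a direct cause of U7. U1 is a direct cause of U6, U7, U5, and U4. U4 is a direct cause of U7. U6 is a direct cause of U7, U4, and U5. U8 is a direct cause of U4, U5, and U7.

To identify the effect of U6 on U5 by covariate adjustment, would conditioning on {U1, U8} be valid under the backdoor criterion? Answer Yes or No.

Backdoor paths from U6 to U5 (paths whose first edge points into U6):
  P1: U6 <- U1 -> U5
  P2: U6 <- U1 -> U4 <- U8 -> U5
  P3: U6 <- U1 -> U4 <- U8 -> U7 <- U5
  P4: U6 <- U1 -> U4 -> U7 <- U8 -> U5
  P5: U6 <- U1 -> U4 -> U7 <- U5
  P6: U6 <- U1 -> U7 <- U8 -> U5
  P7: U6 <- U1 -> U7 <- U5
  P8: U6 <- U1 -> U7 <- U4 <- U8 -> U5
Condition 1 (no descendant of U6 in the set): holds — descendants of U6 are {U4, U5, U7}; none are in {U1, U8}.
Condition 2 (every backdoor path blocked by {U1, U8}):
  P1: blocked at fork node U1 ∈ conditioning set.
  P2: blocked at fork node U1 ∈ conditioning set.
  P3: blocked at fork node U1 ∈ conditioning set.
  P4: blocked at fork node U1 ∈ conditioning set.
  P5: blocked at fork node U1 ∈ conditioning set.
  P6: blocked at fork node U1 ∈ conditioning set.
  P7: blocked at fork node U1 ∈ conditioning set.
  P8: blocked at fork node U1 ∈ conditioning set.
{U1, U8} satisfies the backdoor criterion.

Yes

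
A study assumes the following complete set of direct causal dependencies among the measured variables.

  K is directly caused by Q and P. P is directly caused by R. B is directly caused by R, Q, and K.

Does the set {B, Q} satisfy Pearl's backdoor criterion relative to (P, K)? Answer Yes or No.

Backdoor paths from P to K (paths whose first edge points into P):
  P1: P <- R -> B <- Q -> K
  P2: P <- R -> B <- K
Condition 1 (no descendant of P in the set): FAILS — B is a descendant of P.
Condition 2 (every backdoor path blocked by {B, Q}):
  P1: blocked at fork node Q ∈ conditioning set.
  P2: open — collider(s) B are conditioned on (or have a conditioned descendant) and no non-collider on the path is in the set.
{B, Q} does not satisfy the backdoor criterion.

No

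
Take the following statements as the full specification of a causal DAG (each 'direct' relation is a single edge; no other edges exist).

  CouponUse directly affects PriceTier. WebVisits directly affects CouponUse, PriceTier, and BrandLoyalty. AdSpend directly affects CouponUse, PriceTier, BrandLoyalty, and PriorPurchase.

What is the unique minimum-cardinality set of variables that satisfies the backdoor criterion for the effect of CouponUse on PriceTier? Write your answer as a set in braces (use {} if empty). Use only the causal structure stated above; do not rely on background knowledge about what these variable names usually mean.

{AdSpend, WebVisits}

Variables eligible for adjustment (non-descendants of CouponUse, excluding CouponUse and PriceTier): {AdSpend, BrandLoyalty, PriorPurchase, WebVisits}.
Backdoor paths from CouponUse to PriceTier:
  P1: CouponUse <- WebVisits -> PriceTier
  P2: CouponUse <- WebVisits -> BrandLoyalty <- AdSpend -> PriceTier
  P3: CouponUse <- AdSpend -> PriceTier
  P4: CouponUse <- AdSpend -> BrandLoyalty <- WebVisits -> PriceTier
The empty set is not sufficient: P1 (CouponUse <- WebVisits -> PriceTier) has no collider blocking it and no conditioned non-collider, so it is open.
Try {AdSpend, WebVisits}:
  P1: blocked at fork node WebVisits ∈ conditioning set.
  P2: blocked at fork node WebVisits ∈ conditioning set.
  P3: blocked at fork node AdSpend ∈ conditioning set.
  P4: blocked at fork node AdSpend ∈ conditioning set.
{AdSpend, WebVisits} contains no descendant of CouponUse and blocks every backdoor path.
Every element of {AdSpend, WebVisits} is needed (dropping AdSpend leaves P3 open; dropping WebVisits leaves P1 open), so no proper subset is valid.
Among all size-2 subsets of the eligible variables, only {AdSpend, WebVisits} blocks every backdoor path, so it is the unique smallest valid adjustment set.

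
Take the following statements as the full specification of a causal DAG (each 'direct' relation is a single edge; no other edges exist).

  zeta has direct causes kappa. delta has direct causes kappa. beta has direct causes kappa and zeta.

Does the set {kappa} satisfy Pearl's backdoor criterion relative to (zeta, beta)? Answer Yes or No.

Yes

Backdoor paths from zeta to beta (paths whose first edge points into zeta):
  P1: zeta <- kappa -> beta
Condition 1 (no descendant of zeta in the set): holds — descendants of zeta are {beta}; none are in {kappa}.
Condition 2 (every backdoor path blocked by {kappa}):
  P1: blocked at fork node kappa ∈ conditioning set.
{kappa} satisfies the backdoor criterion.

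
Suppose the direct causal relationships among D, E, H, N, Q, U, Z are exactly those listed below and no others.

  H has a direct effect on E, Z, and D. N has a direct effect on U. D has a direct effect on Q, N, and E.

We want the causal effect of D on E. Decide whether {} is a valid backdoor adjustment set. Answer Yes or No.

Backdoor paths from D to E (paths whose first edge points into D):
  P1: D <- H -> E
Condition 1 (no descendant of D in the set): holds — descendants of D are {E, N, Q, U}; none are in {}.
Condition 2 (every backdoor path blocked by {}):
  P1: open — no interior node is in the conditioning set.
{} does not satisfy the backdoor criterion.

No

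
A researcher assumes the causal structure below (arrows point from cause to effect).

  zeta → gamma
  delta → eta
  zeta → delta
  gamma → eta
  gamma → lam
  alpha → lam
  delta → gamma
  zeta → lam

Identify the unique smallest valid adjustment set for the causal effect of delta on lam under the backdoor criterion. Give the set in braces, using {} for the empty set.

Variables eligible for adjustment (non-descendants of delta, excluding delta and lam): {alpha, zeta}.
Backdoor paths from delta to lam:
  P1: delta <- zeta -> gamma -> lam
  P2: delta <- zeta -> lam
The empty set is not sufficient: P1 (delta <- zeta -> gamma -> lam) has no collider blocking it and no conditioned non-collider, so it is open.
Try {zeta}:
  P1: blocked at fork node zeta ∈ conditioning set.
  P2: blocked at fork node zeta ∈ conditioning set.
{zeta} contains no descendant of delta and blocks every backdoor path.
No other singleton works — e.g. {alpha} leaves P1 open — so {zeta} is the unique smallest valid adjustment set.

{zeta}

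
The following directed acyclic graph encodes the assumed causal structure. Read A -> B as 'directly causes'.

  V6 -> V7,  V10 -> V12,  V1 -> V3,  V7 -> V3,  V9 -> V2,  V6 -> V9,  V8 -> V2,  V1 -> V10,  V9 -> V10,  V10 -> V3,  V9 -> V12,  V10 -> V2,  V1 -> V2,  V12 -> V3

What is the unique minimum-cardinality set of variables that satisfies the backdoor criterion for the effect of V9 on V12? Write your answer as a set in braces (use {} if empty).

{}

Variables eligible for adjustment (non-descendants of V9, excluding V9 and V12): {V1, V6, V7, V8}.
Backdoor paths from V9 to V12:
  P1: V9 <- V6 -> V7 -> V3 <- V1 -> V10 -> V12
  P2: V9 <- V6 -> V7 -> V3 <- V1 -> V2 <- V10 -> V12
  P3: V9 <- V6 -> V7 -> V3 <- V10 -> V12
  P4: V9 <- V6 -> V7 -> V3 <- V12
Each backdoor path contains an unconditioned collider, so every path is already blocked with the empty conditioning set:
  P1: blocked at collider V3 (neither it nor any descendant is in the conditioning set).
  P2: blocked at collider V3 (neither it nor any descendant is in the conditioning set).
  P3: blocked at collider V3 (neither it nor any descendant is in the conditioning set).
  P4: blocked at collider V3 (neither it nor any descendant is in the conditioning set).
The empty set is therefore the unique smallest valid set.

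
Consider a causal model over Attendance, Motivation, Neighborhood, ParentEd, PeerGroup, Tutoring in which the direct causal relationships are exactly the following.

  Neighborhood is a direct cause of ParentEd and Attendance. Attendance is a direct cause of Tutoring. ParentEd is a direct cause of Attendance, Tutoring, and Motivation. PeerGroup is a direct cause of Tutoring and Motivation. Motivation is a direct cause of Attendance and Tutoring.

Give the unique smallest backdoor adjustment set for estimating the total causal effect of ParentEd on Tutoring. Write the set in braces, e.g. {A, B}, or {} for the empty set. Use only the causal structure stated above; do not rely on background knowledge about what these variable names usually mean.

Variables eligible for adjustment (non-descendants of ParentEd, excluding ParentEd and Tutoring): {Neighborhood, PeerGroup}.
Backdoor paths from ParentEd to Tutoring:
  P1: ParentEd <- Neighborhood -> Attendance <- Motivation <- PeerGroup -> Tutoring
  P2: ParentEd <- Neighborhood -> Attendance <- Motivation -> Tutoring
  P3: ParentEd <- Neighborhood -> Attendance -> Tutoring
The empty set is not sufficient: P3 (ParentEd <- Neighborhood -> Attendance -> Tutoring) has no collider blocking it and no conditioned non-collider, so it is open.
Try {Neighborhood}:
  P1: blocked at fork node Neighborhood ∈ conditioning set.
  P2: blocked at fork node Neighborhood ∈ conditioning set.
  P3: blocked at fork node Neighborhood ∈ conditioning set.
{Neighborhood} contains no descendant of ParentEd and blocks every backdoor path.
No other singleton works — e.g. {PeerGroup} leaves P3 open — so {Neighborhood} is the unique smallest valid adjustment set.

{Neighborhood}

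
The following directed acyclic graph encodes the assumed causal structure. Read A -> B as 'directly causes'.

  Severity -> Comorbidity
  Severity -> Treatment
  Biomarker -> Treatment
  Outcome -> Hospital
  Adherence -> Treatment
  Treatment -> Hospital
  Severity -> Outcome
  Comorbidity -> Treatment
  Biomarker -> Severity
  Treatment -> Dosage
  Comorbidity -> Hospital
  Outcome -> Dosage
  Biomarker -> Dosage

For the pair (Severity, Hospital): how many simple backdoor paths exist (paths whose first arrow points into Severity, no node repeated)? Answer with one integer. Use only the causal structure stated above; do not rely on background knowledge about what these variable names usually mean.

6

A backdoor path from Severity to Hospital is any simple undirected path whose first edge points into Severity (i.e. leaves Severity via a parent).
Parents of Severity: {Biomarker}.
Enumerating:
  P1: Severity <- Biomarker -> Treatment <- Comorbidity -> Hospital
  P2: Severity <- Biomarker -> Treatment -> Dosage <- Outcome -> Hospital
  P3: Severity <- Biomarker -> Treatment -> Hospital
  P4: Severity <- Biomarker -> Dosage <- Outcome -> Hospital
  P5: Severity <- Biomarker -> Dosage <- Treatment <- Comorbidity -> Hospital
  P6: Severity <- Biomarker -> Dosage <- Treatment -> Hospital
That exhausts the simple backdoor paths. Count: 6.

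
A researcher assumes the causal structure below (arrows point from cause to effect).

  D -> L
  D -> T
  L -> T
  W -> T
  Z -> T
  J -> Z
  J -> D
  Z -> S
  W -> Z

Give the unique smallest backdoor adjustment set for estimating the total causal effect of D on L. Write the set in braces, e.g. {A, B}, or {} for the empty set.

Variables eligible for adjustment (non-descendants of D, excluding D and L): {J, S, W, Z}.
Backdoor paths from D to L:
  P1: D <- J -> Z <- W -> T <- L
  P2: D <- J -> Z -> T <- L
Each backdoor path contains an unconditioned collider, so every path is already blocked with the empty conditioning set:
  P1: blocked at collider Z (neither it nor any descendant is in the conditioning set).
  P2: blocked at collider T (neither it nor any descendant is in the conditioning set).
The empty set is therefore the unique smallest valid set.

{}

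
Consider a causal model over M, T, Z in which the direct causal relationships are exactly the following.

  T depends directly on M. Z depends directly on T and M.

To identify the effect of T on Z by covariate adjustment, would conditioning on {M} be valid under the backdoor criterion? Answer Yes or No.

Backdoor paths from T to Z (paths whose first edge points into T):
  P1: T <- M -> Z
Condition 1 (no descendant of T in the set): holds — descendants of T are {Z}; none are in {M}.
Condition 2 (every backdoor path blocked by {M}):
  P1: blocked at fork node M ∈ conditioning set.
{M} satisfies the backdoor criterion.

Yes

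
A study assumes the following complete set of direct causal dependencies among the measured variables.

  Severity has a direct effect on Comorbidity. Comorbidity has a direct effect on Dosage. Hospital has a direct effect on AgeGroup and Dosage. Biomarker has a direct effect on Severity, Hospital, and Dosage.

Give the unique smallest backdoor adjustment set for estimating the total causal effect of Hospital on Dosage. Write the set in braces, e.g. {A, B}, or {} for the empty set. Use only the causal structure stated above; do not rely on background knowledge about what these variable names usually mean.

Variables eligible for adjustment (non-descendants of Hospital, excluding Hospital and Dosage): {Biomarker, Comorbidity, Severity}.
Backdoor paths from Hospital to Dosage:
  P1: Hospital <- Biomarker -> Severity -> Comorbidity -> Dosage
  P2: Hospital <- Biomarker -> Dosage
The empty set is not sufficient: P1 (Hospital <- Biomarker -> Severity -> Comorbidity -> Dosage) has no collider blocking it and no conditioned non-collider, so it is open.
Try {Biomarker}:
  P1: blocked at fork node Biomarker ∈ conditioning set.
  P2: blocked at fork node Biomarker ∈ conditioning set.
{Biomarker} contains no descendant of Hospital and blocks every backdoor path.
No other singleton works — e.g. {Severity} leaves P2 open — so {Biomarker} is the unique smallest valid adjustment set.

{Biomarker}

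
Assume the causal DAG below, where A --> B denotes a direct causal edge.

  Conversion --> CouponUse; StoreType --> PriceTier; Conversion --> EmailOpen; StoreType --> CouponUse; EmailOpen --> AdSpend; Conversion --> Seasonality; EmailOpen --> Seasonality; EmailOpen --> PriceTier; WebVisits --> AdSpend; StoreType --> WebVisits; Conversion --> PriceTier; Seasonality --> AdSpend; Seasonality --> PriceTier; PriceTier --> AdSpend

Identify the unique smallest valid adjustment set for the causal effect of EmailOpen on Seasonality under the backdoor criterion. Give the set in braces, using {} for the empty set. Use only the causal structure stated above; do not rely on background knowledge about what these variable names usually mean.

Variables eligible for adjustment (non-descendants of EmailOpen, excluding EmailOpen and Seasonality): {Conversion, CouponUse, StoreType, WebVisits}.
Backdoor paths from EmailOpen to Seasonality:
  P1: EmailOpen <- Conversion -> Seasonality
  P2: EmailOpen <- Conversion -> CouponUse <- StoreType -> PriceTier <- Seasonality
  P3: EmailOpen <- Conversion -> CouponUse <- StoreType -> PriceTier -> AdSpend <- Seasonality
  P4: EmailOpen <- Conversion -> CouponUse <- StoreType -> WebVisits -> AdSpend <- Seasonality
  P5: EmailOpen <- Conversion -> CouponUse <- StoreType -> WebVisits -> AdSpend <- PriceTier <- Seasonality
  P6: EmailOpen <- Conversion -> PriceTier <- StoreType -> WebVisits -> AdSpend <- Seasonality
  P7: EmailOpen <- Conversion -> PriceTier <- Seasonality
  P8: EmailOpen <- Conversion -> PriceTier -> AdSpend <- Seasonality
The empty set is not sufficient: P1 (EmailOpen <- Conversion -> Seasonality) has no collider blocking it and no conditioned non-collider, so it is open.
Try {Conversion}:
  P1: blocked at fork node Conversion ∈ conditioning set.
  P2: blocked at fork node Conversion ∈ conditioning set.
  P3: blocked at fork node Conversion ∈ conditioning set.
  P4: blocked at fork node Conversion ∈ conditioning set.
  P5: blocked at fork node Conversion ∈ conditioning set.
  P6: blocked at fork node Conversion ∈ conditioning set.
  P7: blocked at fork node Conversion ∈ conditioning set.
  P8: blocked at fork node Conversion ∈ conditioning set.
{Conversion} contains no descendant of EmailOpen and blocks every backdoor path.
No other singleton works — e.g. {StoreType} leaves P1 open — so {Conversion} is the unique smallest valid adjustment set.

{Conversion}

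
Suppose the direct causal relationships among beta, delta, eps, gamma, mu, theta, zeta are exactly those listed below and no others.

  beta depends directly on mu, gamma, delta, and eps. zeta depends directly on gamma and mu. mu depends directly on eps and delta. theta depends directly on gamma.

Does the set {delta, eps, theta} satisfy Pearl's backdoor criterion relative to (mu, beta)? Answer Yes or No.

Yes

Backdoor paths from mu to beta (paths whose first edge points into mu):
  P1: mu <- delta -> beta
  P2: mu <- eps -> beta
Condition 1 (no descendant of mu in the set): holds — descendants of mu are {beta, zeta}; none are in {delta, eps, theta}.
Condition 2 (every backdoor path blocked by {delta, eps, theta}):
  P1: blocked at fork node delta ∈ conditioning set.
  P2: blocked at fork node eps ∈ conditioning set.
{delta, eps, theta} satisfies the backdoor criterion.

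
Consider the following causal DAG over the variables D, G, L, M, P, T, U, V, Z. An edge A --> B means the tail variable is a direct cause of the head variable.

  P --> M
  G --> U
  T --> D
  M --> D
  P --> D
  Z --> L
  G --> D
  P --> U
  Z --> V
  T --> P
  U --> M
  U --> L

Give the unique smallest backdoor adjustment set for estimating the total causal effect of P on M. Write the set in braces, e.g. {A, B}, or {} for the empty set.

Variables eligible for adjustment (non-descendants of P, excluding P and M): {G, T, V, Z}.
Backdoor paths from P to M:
  P1: P <- T -> D <- G -> U -> M
  P2: P <- T -> D <- M
Each backdoor path contains an unconditioned collider, so every path is already blocked with the empty conditioning set:
  P1: blocked at collider D (neither it nor any descendant is in the conditioning set).
  P2: blocked at collider D (neither it nor any descendant is in the conditioning set).
The empty set is therefore the unique smallest valid set.

{}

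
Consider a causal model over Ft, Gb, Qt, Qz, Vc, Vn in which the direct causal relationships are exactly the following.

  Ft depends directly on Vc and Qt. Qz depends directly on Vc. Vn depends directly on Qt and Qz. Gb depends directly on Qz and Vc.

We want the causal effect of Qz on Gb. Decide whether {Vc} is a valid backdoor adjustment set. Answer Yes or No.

Backdoor paths from Qz to Gb (paths whose first edge points into Qz):
  P1: Qz <- Vc -> Gb
Condition 1 (no descendant of Qz in the set): holds — descendants of Qz are {Gb, Vn}; none are in {Vc}.
Condition 2 (every backdoor path blocked by {Vc}):
  P1: blocked at fork node Vc ∈ conditioning set.
{Vc} satisfies the backdoor criterion.

Yes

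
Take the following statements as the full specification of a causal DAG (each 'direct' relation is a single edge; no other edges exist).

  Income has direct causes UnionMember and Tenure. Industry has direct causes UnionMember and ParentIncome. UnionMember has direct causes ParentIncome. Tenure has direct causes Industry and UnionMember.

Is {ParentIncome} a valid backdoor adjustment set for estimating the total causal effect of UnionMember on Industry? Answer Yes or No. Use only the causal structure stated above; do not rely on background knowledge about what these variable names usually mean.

Yes

Backdoor paths from UnionMember to Industry (paths whose first edge points into UnionMember):
  P1: UnionMember <- ParentIncome -> Industry
Condition 1 (no descendant of UnionMember in the set): holds — descendants of UnionMember are {Income, Industry, Tenure}; none are in {ParentIncome}.
Condition 2 (every backdoor path blocked by {ParentIncome}):
  P1: blocked at fork node ParentIncome ∈ conditioning set.
{ParentIncome} satisfies the backdoor criterion.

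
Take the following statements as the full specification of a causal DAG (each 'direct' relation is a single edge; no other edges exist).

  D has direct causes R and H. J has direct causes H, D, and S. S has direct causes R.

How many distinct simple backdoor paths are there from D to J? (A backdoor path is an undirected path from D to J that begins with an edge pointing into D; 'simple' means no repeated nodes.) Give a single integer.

2

A backdoor path from D to J is any simple undirected path whose first edge points into D (i.e. leaves D via a parent).
Parents of D: {H, R}.
Enumerating:
  P1: D <- R -> S -> J
  P2: D <- H -> J
That exhausts the simple backdoor paths. Count: 2.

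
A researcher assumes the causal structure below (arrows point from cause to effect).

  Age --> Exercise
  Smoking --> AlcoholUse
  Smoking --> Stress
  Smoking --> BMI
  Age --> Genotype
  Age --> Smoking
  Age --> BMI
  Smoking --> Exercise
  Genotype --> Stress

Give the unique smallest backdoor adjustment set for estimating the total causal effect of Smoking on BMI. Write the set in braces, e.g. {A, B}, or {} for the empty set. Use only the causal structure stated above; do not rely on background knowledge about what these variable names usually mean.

Variables eligible for adjustment (non-descendants of Smoking, excluding Smoking and BMI): {Age, Genotype}.
Backdoor paths from Smoking to BMI:
  P1: Smoking <- Age -> BMI
The empty set is not sufficient: P1 (Smoking <- Age -> BMI) has no collider blocking it and no conditioned non-collider, so it is open.
Try {Age}:
  P1: blocked at fork node Age ∈ conditioning set.
{Age} contains no descendant of Smoking and blocks every backdoor path.
No other singleton works — e.g. {Genotype} leaves P1 open — so {Age} is the unique smallest valid adjustment set.

{Age}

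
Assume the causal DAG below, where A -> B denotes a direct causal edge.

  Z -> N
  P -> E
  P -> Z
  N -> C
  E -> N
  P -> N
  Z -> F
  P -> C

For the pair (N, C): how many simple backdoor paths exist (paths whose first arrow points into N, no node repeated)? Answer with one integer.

A backdoor path from N to C is any simple undirected path whose first edge points into N (i.e. leaves N via a parent).
Parents of N: {E, P, Z}.
Enumerating:
  P1: N <- P -> C
  P2: N <- E <- P -> C
  P3: N <- Z <- P -> C
That exhausts the simple backdoor paths. Count: 3.

3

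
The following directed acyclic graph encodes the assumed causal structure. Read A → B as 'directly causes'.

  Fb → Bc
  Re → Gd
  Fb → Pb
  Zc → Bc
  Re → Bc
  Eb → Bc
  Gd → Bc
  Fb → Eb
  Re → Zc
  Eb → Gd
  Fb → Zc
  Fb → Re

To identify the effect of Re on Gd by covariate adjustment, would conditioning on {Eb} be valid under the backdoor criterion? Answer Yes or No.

Yes

Backdoor paths from Re to Gd (paths whose first edge points into Re):
  P1: Re <- Fb -> Eb -> Gd
  P2: Re <- Fb -> Eb -> Bc <- Gd
  P3: Re <- Fb -> Zc -> Bc <- Eb -> Gd
  P4: Re <- Fb -> Zc -> Bc <- Gd
  P5: Re <- Fb -> Bc <- Eb -> Gd
  P6: Re <- Fb -> Bc <- Gd
Condition 1 (no descendant of Re in the set): holds — descendants of Re are {Bc, Gd, Zc}; none are in {Eb}.
Condition 2 (every backdoor path blocked by {Eb}):
  P1: blocked at chain node Eb ∈ conditioning set.
  P2: blocked at chain node Eb ∈ conditioning set.
  P3: blocked at collider Bc (neither it nor any descendant is in the conditioning set).
  P4: blocked at collider Bc (neither it nor any descendant is in the conditioning set).
  P5: blocked at collider Bc (neither it nor any descendant is in the conditioning set).
  P6: blocked at collider Bc (neither it nor any descendant is in the conditioning set).
{Eb} satisfies the backdoor criterion.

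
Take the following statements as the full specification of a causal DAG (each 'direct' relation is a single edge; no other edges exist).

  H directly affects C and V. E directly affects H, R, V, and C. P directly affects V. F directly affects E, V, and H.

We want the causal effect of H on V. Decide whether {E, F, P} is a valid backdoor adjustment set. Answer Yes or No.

Backdoor paths from H to V (paths whose first edge points into H):
  P1: H <- F -> E -> V
  P2: H <- F -> V
  P3: H <- E <- F -> V
  P4: H <- E -> V
Condition 1 (no descendant of H in the set): holds — descendants of H are {C, V}; none are in {E, F, P}.
Condition 2 (every backdoor path blocked by {E, F, P}):
  P1: blocked at fork node F ∈ conditioning set.
  P2: blocked at fork node F ∈ conditioning set.
  P3: blocked at chain node E ∈ conditioning set.
  P4: blocked at fork node E ∈ conditioning set.
{E, F, P} satisfies the backdoor criterion.

Yes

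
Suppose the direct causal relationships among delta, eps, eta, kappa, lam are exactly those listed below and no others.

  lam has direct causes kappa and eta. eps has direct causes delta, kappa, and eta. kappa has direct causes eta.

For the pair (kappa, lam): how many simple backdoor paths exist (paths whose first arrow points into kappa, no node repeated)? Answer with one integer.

1

A backdoor path from kappa to lam is any simple undirected path whose first edge points into kappa (i.e. leaves kappa via a parent).
Parents of kappa: {eta}.
Enumerating:
  P1: kappa <- eta -> lam
That exhausts the simple backdoor paths. Count: 1.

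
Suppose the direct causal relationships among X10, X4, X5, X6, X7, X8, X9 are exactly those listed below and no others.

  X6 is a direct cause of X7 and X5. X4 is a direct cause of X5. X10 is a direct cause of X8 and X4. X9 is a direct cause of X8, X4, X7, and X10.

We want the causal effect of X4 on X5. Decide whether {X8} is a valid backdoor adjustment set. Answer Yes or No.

Backdoor paths from X4 to X5 (paths whose first edge points into X4):
  P1: X4 <- X9 -> X7 <- X6 -> X5
  P2: X4 <- X10 <- X9 -> X7 <- X6 -> X5
  P3: X4 <- X10 -> X8 <- X9 -> X7 <- X6 -> X5
Condition 1 (no descendant of X4 in the set): holds — descendants of X4 are {X5}; none are in {X8}.
Condition 2 (every backdoor path blocked by {X8}):
  P1: blocked at collider X7 (neither it nor any descendant is in the conditioning set).
  P2: blocked at collider X7 (neither it nor any descendant is in the conditioning set).
  P3: blocked at collider X7 (neither it nor any descendant is in the conditioning set).
{X8} satisfies the backdoor criterion.

Yes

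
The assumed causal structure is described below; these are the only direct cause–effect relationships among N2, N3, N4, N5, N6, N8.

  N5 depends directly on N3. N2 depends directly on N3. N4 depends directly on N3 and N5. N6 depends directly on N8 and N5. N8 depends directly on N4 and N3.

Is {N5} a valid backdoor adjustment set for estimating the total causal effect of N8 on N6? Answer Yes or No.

Backdoor paths from N8 to N6 (paths whose first edge points into N8):
  P1: N8 <- N3 -> N5 -> N6
  P2: N8 <- N3 -> N4 <- N5 -> N6
  P3: N8 <- N4 <- N3 -> N5 -> N6
  P4: N8 <- N4 <- N5 -> N6
Condition 1 (no descendant of N8 in the set): holds — descendants of N8 are {N6}; none are in {N5}.
Condition 2 (every backdoor path blocked by {N5}):
  P1: blocked at chain node N5 ∈ conditioning set.
  P2: blocked at collider N4 (neither it nor any descendant is in the conditioning set).
  P3: blocked at chain node N5 ∈ conditioning set.
  P4: blocked at fork node N5 ∈ conditioning set.
{N5} satisfies the backdoor criterion.

Yes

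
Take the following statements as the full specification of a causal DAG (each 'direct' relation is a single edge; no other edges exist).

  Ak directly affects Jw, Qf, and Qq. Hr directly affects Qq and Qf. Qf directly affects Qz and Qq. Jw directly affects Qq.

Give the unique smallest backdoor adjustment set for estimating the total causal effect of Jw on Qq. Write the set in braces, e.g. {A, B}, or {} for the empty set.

Variables eligible for adjustment (non-descendants of Jw, excluding Jw and Qq): {Ak, Hr, Qf, Qz}.
Backdoor paths from Jw to Qq:
  P1: Jw <- Ak -> Qf <- Hr -> Qq
  P2: Jw <- Ak -> Qf -> Qq
  P3: Jw <- Ak -> Qq
The empty set is not sufficient: P2 (Jw <- Ak -> Qf -> Qq) has no collider blocking it and no conditioned non-collider, so it is open.
Try {Ak}:
  P1: blocked at fork node Ak ∈ conditioning set.
  P2: blocked at fork node Ak ∈ conditioning set.
  P3: blocked at fork node Ak ∈ conditioning set.
{Ak} contains no descendant of Jw and blocks every backdoor path.
No other singleton works — e.g. {Hr} leaves P2 open — so {Ak} is the unique smallest valid adjustment set.

{Ak}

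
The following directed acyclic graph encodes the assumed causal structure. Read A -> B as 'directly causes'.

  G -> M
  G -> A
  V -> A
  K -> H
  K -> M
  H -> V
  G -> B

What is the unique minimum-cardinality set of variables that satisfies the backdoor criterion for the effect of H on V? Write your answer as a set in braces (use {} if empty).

{}

Variables eligible for adjustment (non-descendants of H, excluding H and V): {B, G, K, M}.
Backdoor paths from H to V:
  P1: H <- K -> M <- G -> A <- V
Each backdoor path contains an unconditioned collider, so every path is already blocked with the empty conditioning set:
  P1: blocked at collider M (neither it nor any descendant is in the conditioning set).
The empty set is therefore the unique smallest valid set.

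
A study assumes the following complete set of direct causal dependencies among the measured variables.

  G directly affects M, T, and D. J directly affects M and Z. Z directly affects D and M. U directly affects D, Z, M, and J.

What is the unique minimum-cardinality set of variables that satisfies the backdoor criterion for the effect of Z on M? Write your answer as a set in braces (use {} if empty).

{J, U}

Variables eligible for adjustment (non-descendants of Z, excluding Z and M): {G, J, T, U}.
Backdoor paths from Z to M:
  P1: Z <- U -> J -> M
  P2: Z <- U -> M
  P3: Z <- U -> D <- G -> M
  P4: Z <- J <- U -> M
  P5: Z <- J <- U -> D <- G -> M
  P6: Z <- J -> M
The empty set is not sufficient: P1 (Z <- U -> J -> M) has no collider blocking it and no conditioned non-collider, so it is open.
Try {J, U}:
  P1: blocked at fork node U ∈ conditioning set.
  P2: blocked at fork node U ∈ conditioning set.
  P3: blocked at fork node U ∈ conditioning set.
  P4: blocked at chain node J ∈ conditioning set.
  P5: blocked at chain node J ∈ conditioning set.
  P6: blocked at fork node J ∈ conditioning set.
{J, U} contains no descendant of Z and blocks every backdoor path.
Every element of {J, U} is needed (dropping J leaves P6 open; dropping U leaves P2 open), so no proper subset is valid.
Among all size-2 subsets of the eligible variables, only {J, U} blocks every backdoor path, so it is the unique smallest valid adjustment set.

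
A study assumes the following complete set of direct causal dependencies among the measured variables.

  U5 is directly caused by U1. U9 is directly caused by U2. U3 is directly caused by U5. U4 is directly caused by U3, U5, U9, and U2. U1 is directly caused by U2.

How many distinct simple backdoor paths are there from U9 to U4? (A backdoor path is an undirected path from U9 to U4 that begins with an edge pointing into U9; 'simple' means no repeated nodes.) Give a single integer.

A backdoor path from U9 to U4 is any simple undirected path whose first edge points into U9 (i.e. leaves U9 via a parent).
Parents of U9: {U2}.
Enumerating:
  P1: U9 <- U2 -> U1 -> U5 -> U3 -> U4
  P2: U9 <- U2 -> U1 -> U5 -> U4
  P3: U9 <- U2 -> U4
That exhausts the simple backdoor paths. Count: 3.

3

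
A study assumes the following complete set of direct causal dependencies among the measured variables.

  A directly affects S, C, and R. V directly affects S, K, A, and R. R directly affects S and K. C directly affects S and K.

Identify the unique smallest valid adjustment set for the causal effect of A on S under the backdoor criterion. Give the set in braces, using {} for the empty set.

{V}

Variables eligible for adjustment (non-descendants of A, excluding A and S): {V}.
Backdoor paths from A to S:
  P1: A <- V -> R -> S
  P2: A <- V -> R -> K <- C -> S
  P3: A <- V -> S
  P4: A <- V -> K <- C -> S
  P5: A <- V -> K <- R -> S
The empty set is not sufficient: P1 (A <- V -> R -> S) has no collider blocking it and no conditioned non-collider, so it is open.
Try {V}:
  P1: blocked at fork node V ∈ conditioning set.
  P2: blocked at fork node V ∈ conditioning set.
  P3: blocked at fork node V ∈ conditioning set.
  P4: blocked at fork node V ∈ conditioning set.
  P5: blocked at fork node V ∈ conditioning set.
{V} contains no descendant of A and blocks every backdoor path.
{V} is the unique smallest valid adjustment set.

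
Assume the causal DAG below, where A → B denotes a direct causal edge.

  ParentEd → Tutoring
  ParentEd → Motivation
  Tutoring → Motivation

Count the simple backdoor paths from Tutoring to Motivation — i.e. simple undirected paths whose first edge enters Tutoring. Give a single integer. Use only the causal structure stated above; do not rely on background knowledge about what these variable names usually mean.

A backdoor path from Tutoring to Motivation is any simple undirected path whose first edge points into Tutoring (i.e. leaves Tutoring via a parent).
Parents of Tutoring: {ParentEd}.
Enumerating:
  P1: Tutoring <- ParentEd -> Motivation
That exhausts the simple backdoor paths. Count: 1.

1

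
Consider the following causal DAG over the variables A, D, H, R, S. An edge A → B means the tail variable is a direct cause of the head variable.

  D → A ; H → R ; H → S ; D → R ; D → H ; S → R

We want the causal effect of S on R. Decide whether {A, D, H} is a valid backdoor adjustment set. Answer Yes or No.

Yes

Backdoor paths from S to R (paths whose first edge points into S):
  P1: S <- H <- D -> R
  P2: S <- H -> R
Condition 1 (no descendant of S in the set): holds — descendants of S are {R}; none are in {A, D, H}.
Condition 2 (every backdoor path blocked by {A, D, H}):
  P1: blocked at chain node H ∈ conditioning set.
  P2: blocked at fork node H ∈ conditioning set.
{A, D, H} satisfies the backdoor criterion.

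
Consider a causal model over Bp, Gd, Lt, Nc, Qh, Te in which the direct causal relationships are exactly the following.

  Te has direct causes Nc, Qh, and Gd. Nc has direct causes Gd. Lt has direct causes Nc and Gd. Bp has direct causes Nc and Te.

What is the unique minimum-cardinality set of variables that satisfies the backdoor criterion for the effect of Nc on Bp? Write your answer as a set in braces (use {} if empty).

Variables eligible for adjustment (non-descendants of Nc, excluding Nc and Bp): {Gd, Qh}.
Backdoor paths from Nc to Bp:
  P1: Nc <- Gd -> Te -> Bp
The empty set is not sufficient: P1 (Nc <- Gd -> Te -> Bp) has no collider blocking it and no conditioned non-collider, so it is open.
Try {Gd}:
  P1: blocked at fork node Gd ∈ conditioning set.
{Gd} contains no descendant of Nc and blocks every backdoor path.
No other singleton works — e.g. {Qh} leaves P1 open — so {Gd} is the unique smallest valid adjustment set.

{Gd}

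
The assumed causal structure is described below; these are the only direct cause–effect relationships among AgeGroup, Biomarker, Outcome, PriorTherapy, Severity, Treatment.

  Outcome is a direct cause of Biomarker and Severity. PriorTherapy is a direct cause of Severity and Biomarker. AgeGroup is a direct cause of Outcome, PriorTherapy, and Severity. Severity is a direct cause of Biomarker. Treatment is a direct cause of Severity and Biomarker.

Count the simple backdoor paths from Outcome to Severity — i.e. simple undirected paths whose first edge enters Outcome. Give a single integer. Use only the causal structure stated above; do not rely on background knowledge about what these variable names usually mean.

4

A backdoor path from Outcome to Severity is any simple undirected path whose first edge points into Outcome (i.e. leaves Outcome via a parent).
Parents of Outcome: {AgeGroup}.
Enumerating:
  P1: Outcome <- AgeGroup -> PriorTherapy -> Severity
  P2: Outcome <- AgeGroup -> PriorTherapy -> Biomarker <- Treatment -> Severity
  P3: Outcome <- AgeGroup -> PriorTherapy -> Biomarker <- Severity
  P4: Outcome <- AgeGroup -> Severity
That exhausts the simple backdoor paths. Count: 4.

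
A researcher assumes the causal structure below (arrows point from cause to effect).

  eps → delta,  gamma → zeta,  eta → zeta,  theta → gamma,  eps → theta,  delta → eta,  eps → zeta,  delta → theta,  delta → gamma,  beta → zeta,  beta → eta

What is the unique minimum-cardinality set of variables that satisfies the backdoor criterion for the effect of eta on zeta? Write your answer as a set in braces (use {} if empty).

{beta, delta}

Variables eligible for adjustment (non-descendants of eta, excluding eta and zeta): {beta, delta, eps, gamma, theta}.
Backdoor paths from eta to zeta:
  P1: eta <- beta -> zeta
  P2: eta <- delta <- eps -> theta -> gamma -> zeta
  P3: eta <- delta <- eps -> zeta
  P4: eta <- delta -> theta <- eps -> zeta
  P5: eta <- delta -> theta -> gamma -> zeta
  P6: eta <- delta -> gamma <- theta <- eps -> zeta
  P7: eta <- delta -> gamma -> zeta
The empty set is not sufficient: P1 (eta <- beta -> zeta) has no collider blocking it and no conditioned non-collider, so it is open.
Try {beta, delta}:
  P1: blocked at fork node beta ∈ conditioning set.
  P2: blocked at chain node delta ∈ conditioning set.
  P3: blocked at chain node delta ∈ conditioning set.
  P4: blocked at fork node delta ∈ conditioning set.
  P5: blocked at fork node delta ∈ conditioning set.
  P6: blocked at fork node delta ∈ conditioning set.
  P7: blocked at fork node delta ∈ conditioning set.
{beta, delta} contains no descendant of eta and blocks every backdoor path.
Every element of {beta, delta} is needed (dropping beta leaves P1 open; dropping delta leaves P2 open), so no proper subset is valid.
Among all size-2 subsets of the eligible variables, only {beta, delta} blocks every backdoor path, so it is the unique smallest valid adjustment set.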